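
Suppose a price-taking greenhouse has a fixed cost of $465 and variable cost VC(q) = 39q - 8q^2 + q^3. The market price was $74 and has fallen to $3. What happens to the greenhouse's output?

AVC = 39 - 8q + q^2, minimized at q = 4 where min AVC = $23. MC = 39 - 16q + 3q^2.
At P = $74 ≥ min AVC, set P = MC on the rising branch: q = 7.
At P = $3 < min AVC = $23, price no longer covers variable cost at any output, so the firm shuts down: q = 0.

Output falls from 7 to 0 (the firm shuts down)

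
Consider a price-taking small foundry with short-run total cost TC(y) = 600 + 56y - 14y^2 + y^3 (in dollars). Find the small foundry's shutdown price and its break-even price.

Shutdown price = $7; break-even price = $76

AVC = 56 - 14y + y^2; minimized at y = 7, giving min AVC = $7. That is the shutdown price.
ATC = 600/y + 56 - 14y + y^2. Setting dATC/dy = −600/y^2 − 14 + 2y = 0 gives y = 10 (since 2·10^3 − 14·10^2 = 600).
min ATC = 600/10 + 56 − 14·10 + 10^2 = $76. That is the break-even price.
Between these two prices the firm operates at a loss; above $76 it earns a profit.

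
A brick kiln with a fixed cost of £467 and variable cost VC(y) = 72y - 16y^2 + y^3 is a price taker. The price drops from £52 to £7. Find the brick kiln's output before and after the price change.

AVC = 72 - 16y + y^2, minimized at y = 8 where min AVC = £8. MC = 72 - 32y + 3y^2.
With P = £52 above the shutdown price, P = MC gives y = 10.
At P = £7 < min AVC = £8, price no longer covers variable cost at any output, so the firm shuts down: y = 0.

Output falls from 10 to 0 (the firm shuts down)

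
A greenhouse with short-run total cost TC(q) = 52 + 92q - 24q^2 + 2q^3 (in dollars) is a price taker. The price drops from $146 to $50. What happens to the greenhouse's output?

Output falls from 9 to 7

MC = 92 - 48q + 6q^2; the shutdown threshold is min AVC = $20 (at q = 6).
With P = $146 above the shutdown price, P = MC gives q = 9.
At P = $50 ≥ min AVC, set P = MC: q = 7. The firm stays open but cuts output.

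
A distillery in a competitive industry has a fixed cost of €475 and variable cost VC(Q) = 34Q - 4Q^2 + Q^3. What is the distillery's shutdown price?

€30 per unit

The shutdown price is the minimum of AVC. VC = 34Q - 4Q^2 + Q^3, so AVC = 34 - 4Q + Q^2.
dAVC/dQ = -4 + 2Q = 0 gives Q = 2. min AVC = 34 - 4·2 + 2^2 = 30.
So the shutdown price is €30.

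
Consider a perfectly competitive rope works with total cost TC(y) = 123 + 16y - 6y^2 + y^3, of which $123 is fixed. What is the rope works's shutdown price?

$7 per unit

The firm shuts down when price falls below the minimum of average variable cost. AVC = VC/y = 16 - 6y + y^2.
dAVC/dy = -6 + 2y = 0 gives y = 3. min AVC = 16 - 6·3 + 3^2 = 7.
So the shutdown price is $7.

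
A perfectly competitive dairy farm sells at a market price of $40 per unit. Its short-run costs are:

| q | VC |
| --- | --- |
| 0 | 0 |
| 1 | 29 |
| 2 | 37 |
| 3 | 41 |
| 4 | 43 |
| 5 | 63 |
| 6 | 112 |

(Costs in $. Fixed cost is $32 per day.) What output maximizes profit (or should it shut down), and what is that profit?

q = 5; profit = $105

Tabulate TR − TC: q=0: -32; q=1: -21; q=2: 11; q=3: 47; q=4: 85; q=5: 105; q=6: 96.
Profit is maximized at q = 5. AVC there is 63/5 = $12.60 ≤ P, so producing beats shutting down (which would give -$32).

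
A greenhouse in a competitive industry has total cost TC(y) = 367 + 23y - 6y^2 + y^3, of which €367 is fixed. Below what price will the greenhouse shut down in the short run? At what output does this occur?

€14 per unit, at y = 3

The shutdown price is the minimum of AVC. VC = 23y - 6y^2 + y^3, so AVC = 23 - 6y + y^2.
dAVC/dy = -6 + 2y = 0 gives y = 3. min AVC = 23 - 6·3 + 3^2 = 14.
So the shutdown price is €14.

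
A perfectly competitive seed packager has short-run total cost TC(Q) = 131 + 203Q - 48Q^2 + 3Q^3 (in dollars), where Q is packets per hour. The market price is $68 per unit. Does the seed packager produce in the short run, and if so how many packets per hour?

Produce at Q = 9

Variable cost is VC = 203Q - 48Q^2 + 3Q^3, so AVC = VC/Q = 203 - 48Q + 3Q^2 and MC = dTC/dQ = 203 - 96Q + 9Q^2.
The AVC parabola has its vertex at Q = 48/6 = 8, where AVC = 203 - 48·8 + 3·8^2 = $11.
P = $68 exceeds min AVC = $11, so the firm stays open.
P = MC gives 135 - 96Q + 9Q^2 = 0, with roots 5/3 and 9. Take the larger (rising MC): Q* = 9.
Check: AVC at Q = 9 is $14 ≤ P, so revenue covers variable cost.
Profit = P·Q − TC = 68·9 − 257 = $355.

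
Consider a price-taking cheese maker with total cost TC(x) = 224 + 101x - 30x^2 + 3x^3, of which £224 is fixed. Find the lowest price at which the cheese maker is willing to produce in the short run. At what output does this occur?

£26 per unit, at x = 5

Short-run supply begins at min AVC. From VC = 101x - 30x^2 + 3x^3, AVC = 101 - 30x + 3x^2.
dAVC/dx = -30 + 6x = 0 gives x = 5. min AVC = 101 - 30·5 + 3·5^2 = 26.
For P < £26 the firm produces nothing.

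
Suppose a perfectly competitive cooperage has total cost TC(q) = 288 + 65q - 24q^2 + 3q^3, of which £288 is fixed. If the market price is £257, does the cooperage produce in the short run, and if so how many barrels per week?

Produce at q = 8

Variable cost is VC = 65q - 24q^2 + 3q^3, so AVC = VC/q = 65 - 24q + 3q^2 and MC = dTC/dq = 65 - 48q + 9q^2.
AVC is minimized where dAVC/dq = -24 + 6q = 0, at q = 4; min AVC = 65 - 24·4 + 3·4^2 = £17.
Because £257 ≥ £17, revenue can cover variable cost; the firm operates.
Solving P = MC: -192 - 48q + 9q^2 = 0 ⇒ q = -8/3 or 8. On the upward-sloping branch, q* = 8.
Check: AVC at q = 8 is £65 ≤ P, so revenue covers variable cost.
Profit = P·q − TC = 257·8 − 808 = £1248.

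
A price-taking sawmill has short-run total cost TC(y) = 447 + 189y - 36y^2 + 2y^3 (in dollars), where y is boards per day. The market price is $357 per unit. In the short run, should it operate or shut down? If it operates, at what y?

Produce at y = 14

Variable cost is VC = 189y - 36y^2 + 2y^3, so AVC = VC/y = 189 - 36y + 2y^2 and MC = dTC/dy = 189 - 72y + 6y^2.
AVC is minimized where dAVC/dy = -36 + 4y = 0, at y = 9; min AVC = 189 - 36·9 + 2·9^2 = $27.
P = $357 exceeds min AVC = $27, so the firm stays open.
Solving P = MC: -168 - 72y + 6y^2 = 0 ⇒ y = -2 or 14. On the upward-sloping branch, y* = 14.
Check: AVC at y = 14 is $77 ≤ P, so revenue covers variable cost.
Profit = P·y − TC = 357·14 − 1525 = $3473.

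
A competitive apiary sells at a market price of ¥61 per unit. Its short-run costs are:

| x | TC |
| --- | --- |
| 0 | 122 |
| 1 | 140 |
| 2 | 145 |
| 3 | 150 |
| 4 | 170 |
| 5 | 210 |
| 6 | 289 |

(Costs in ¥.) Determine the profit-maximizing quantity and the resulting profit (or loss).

x = 5; profit = ¥95

Compute π = P·x − TC at each output: x=0: -122; x=1: -79; x=2: -23; x=3: 33; x=4: 74; x=5: 95; x=6: 77.
Profit is maximized at x = 5. AVC there is 88/5 = ¥17.60 ≤ P, so producing beats shutting down (which would give -¥122).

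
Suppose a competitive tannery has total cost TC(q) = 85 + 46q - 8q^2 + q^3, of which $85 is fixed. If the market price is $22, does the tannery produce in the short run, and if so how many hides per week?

From TC, MC = TC'(q) = 46 - 16q + 3q^2 and AVC = VC/q = 46 - 8q + q^2.
The AVC parabola has its vertex at q = 8/2 = 4, where AVC = 46 - 8·4 + 4^2 = $30.
Since P = $22 < min AVC = $30, price fails to cover variable cost at any output.
Shutting down limits the loss to fixed cost, $85.

Shut down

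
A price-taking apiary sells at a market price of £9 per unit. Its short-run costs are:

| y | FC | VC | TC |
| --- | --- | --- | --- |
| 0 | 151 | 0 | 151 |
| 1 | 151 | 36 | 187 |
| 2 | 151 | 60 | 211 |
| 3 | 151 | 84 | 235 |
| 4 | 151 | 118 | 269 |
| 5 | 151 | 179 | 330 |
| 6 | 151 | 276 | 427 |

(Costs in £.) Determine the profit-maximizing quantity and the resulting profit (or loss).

Compute π = P·y − TC at each output: y=0: -151; y=1: -178; y=2: -193; y=3: -208; y=4: -233; y=5: -285; y=6: -373.
Profit is highest at y = 0. Equivalently, the lowest AVC in the table is 84/3 ≈ £28 at y = 3, and P = £9 falls below it — price never covers variable cost, so the firm shuts down and loses only its fixed cost.

y = 0 (shut down); profit = -£151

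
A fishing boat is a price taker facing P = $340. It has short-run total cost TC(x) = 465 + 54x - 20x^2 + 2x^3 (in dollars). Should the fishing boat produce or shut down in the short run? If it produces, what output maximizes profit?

Variable cost is VC = 54x - 20x^2 + 2x^3, so AVC = VC/x = 54 - 20x + 2x^2 and MC = dTC/dx = 54 - 40x + 6x^2.
The AVC parabola has its vertex at x = 20/4 = 5, where AVC = 54 - 20·5 + 2·5^2 = $4.
Since P = $340 ≥ min AVC = $4, price covers variable cost and the firm should produce.
P = MC gives -286 - 40x + 6x^2 = 0, with roots -13/3 and 11. Take the larger (rising MC): x* = 11.
Check: AVC at x = 11 is $76 ≤ P, so revenue covers variable cost.
Profit = P·x − TC = 340·11 − 1301 = $2439.

Produce at x = 11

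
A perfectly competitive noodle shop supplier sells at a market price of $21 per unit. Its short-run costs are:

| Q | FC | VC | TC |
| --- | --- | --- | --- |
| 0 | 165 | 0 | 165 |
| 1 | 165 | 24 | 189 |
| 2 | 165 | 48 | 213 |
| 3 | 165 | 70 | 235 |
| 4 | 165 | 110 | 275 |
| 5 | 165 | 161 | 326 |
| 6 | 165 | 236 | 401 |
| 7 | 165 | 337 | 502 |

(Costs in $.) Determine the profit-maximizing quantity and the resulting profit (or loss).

Q = 0 (shut down); profit = -$165

Compute π = P·Q − TC at each output: Q=0: -165; Q=1: -168; Q=2: -171; Q=3: -172; Q=4: -191; Q=5: -221; Q=6: -275; Q=7: -355.
Profit is highest at Q = 0. Equivalently, the lowest AVC in the table is 70/3 ≈ $23.33 at Q = 3, and P = $21 falls below it — price never covers variable cost, so the firm shuts down and loses only its fixed cost.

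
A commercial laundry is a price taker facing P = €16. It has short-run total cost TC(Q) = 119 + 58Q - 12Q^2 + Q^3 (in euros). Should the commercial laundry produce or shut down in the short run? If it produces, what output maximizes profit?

Strip out fixed cost: VC = 58Q - 12Q^2 + Q^3. Then AVC = 58 - 12Q + Q^2 and MC = 58 - 24Q + 3Q^2.
AVC is minimized where dAVC/dQ = -12 + 2Q = 0, at Q = 6; min AVC = 58 - 12·6 + 6^2 = €22.
Since P = €16 < min AVC = €22, price fails to cover variable cost at any output.
The firm minimizes its loss by shutting down and losing only its fixed cost of €119.

Shut down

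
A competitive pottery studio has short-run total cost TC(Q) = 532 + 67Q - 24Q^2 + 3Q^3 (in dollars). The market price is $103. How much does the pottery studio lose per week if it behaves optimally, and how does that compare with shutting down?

Profit = -$100 at Q = 6

AVC = 67 - 24Q + 3Q^2; min AVC = $19 at Q = 4. Since P = $103 ≥ min AVC, the firm produces.
MC = 67 - 48Q + 9Q^2. Setting P = MC and taking the root on the rising branch gives Q* = 6.
TR = 103·6 = 618. TC = 532 + 186 = 718. Profit = 618 − 718 = -$100.
That loss of $100 beats the $532 the firm would lose by shutting down; producing recovers $432 of fixed cost.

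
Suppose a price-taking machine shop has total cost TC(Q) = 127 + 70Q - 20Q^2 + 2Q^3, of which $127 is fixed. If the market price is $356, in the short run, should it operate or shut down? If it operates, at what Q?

Produce at Q = 11

From TC, MC = TC'(Q) = 70 - 40Q + 6Q^2 and AVC = VC/Q = 70 - 20Q + 2Q^2.
AVC hits its minimum where MC = AVC, at Q = 5, giving min AVC = 70 - 20·5 + 2·5^2 = $20.
Because $356 ≥ $20, revenue can cover variable cost; the firm operates.
Solving P = MC: -286 - 40Q + 6Q^2 = 0 ⇒ Q = -13/3 or 11. On the upward-sloping branch, Q* = 11.
Check: AVC at Q = 11 is $92 ≤ P, so revenue covers variable cost.
Profit = P·Q − TC = 356·11 − 1139 = $2777.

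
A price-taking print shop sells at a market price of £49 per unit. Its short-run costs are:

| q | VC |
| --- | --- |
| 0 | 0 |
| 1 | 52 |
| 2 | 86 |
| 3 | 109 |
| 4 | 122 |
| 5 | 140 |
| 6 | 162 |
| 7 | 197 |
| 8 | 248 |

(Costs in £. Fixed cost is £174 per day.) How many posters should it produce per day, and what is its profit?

q = 7; profit = -£28

Tabulate TR − TC: q=0: -174; q=1: -177; q=2: -162; q=3: -136; q=4: -100; q=5: -69; q=6: -42; q=7: -28; q=8: -30.
Profit is maximized at q = 7. AVC there is 197/7 = £28.14 ≤ P, so producing beats shutting down (which would give -£174).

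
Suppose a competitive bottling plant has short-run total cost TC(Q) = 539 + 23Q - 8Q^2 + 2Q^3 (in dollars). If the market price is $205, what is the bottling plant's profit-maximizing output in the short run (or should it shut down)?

Variable cost is VC = 23Q - 8Q^2 + 2Q^3, so AVC = VC/Q = 23 - 8Q + 2Q^2 and MC = dTC/dQ = 23 - 16Q + 6Q^2.
AVC is minimized where dAVC/dQ = -8 + 4Q = 0, at Q = 2; min AVC = 23 - 8·2 + 2·2^2 = $15.
P = $205 exceeds min AVC = $15, so the firm stays open.
Set P = MC: 205 = 23 - 16Q + 6Q^2 → -182 - 16Q + 6Q^2 = 0. The roots are Q = -13/3 and Q = 7; the profit-maximizing output is on the rising part of MC, so Q* = 7.
Check: AVC at Q = 7 is $65 ≤ P, so revenue covers variable cost.
Profit = P·Q − TC = 205·7 − 994 = $441.

Produce at Q = 7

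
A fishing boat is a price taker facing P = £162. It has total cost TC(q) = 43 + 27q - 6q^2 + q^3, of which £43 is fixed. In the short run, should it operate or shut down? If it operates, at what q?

Produce at q = 9

From TC, MC = TC'(q) = 27 - 12q + 3q^2 and AVC = VC/q = 27 - 6q + q^2.
AVC hits its minimum where MC = AVC, at q = 3, giving min AVC = 27 - 6·3 + 3^2 = £18.
P = £162 exceeds min AVC = £18, so the firm stays open.
Solving P = MC: -135 - 12q + 3q^2 = 0 ⇒ q = -5 or 9. On the upward-sloping branch, q* = 9.
Check: AVC at q = 9 is £54 ≤ P, so revenue covers variable cost.
Profit = P·q − TC = 162·9 − 529 = £929.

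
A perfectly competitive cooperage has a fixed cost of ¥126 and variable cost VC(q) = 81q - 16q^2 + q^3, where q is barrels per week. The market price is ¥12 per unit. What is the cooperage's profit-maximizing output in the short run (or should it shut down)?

Shut down

Strip out fixed cost: VC = 81q - 16q^2 + q^3. Then AVC = 81 - 16q + q^2 and MC = 81 - 32q + 3q^2.
AVC is minimized where dAVC/dq = -16 + 2q = 0, at q = 8; min AVC = 81 - 16·8 + 8^2 = ¥17.
P = ¥12 lies below min AVC = ¥17; no output level covers variable cost.
Best response: produce nothing and absorb the ¥126 fixed cost.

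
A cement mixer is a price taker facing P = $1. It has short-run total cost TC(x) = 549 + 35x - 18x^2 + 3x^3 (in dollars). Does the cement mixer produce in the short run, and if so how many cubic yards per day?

Variable cost is VC = 35x - 18x^2 + 3x^3, so AVC = VC/x = 35 - 18x + 3x^2 and MC = dTC/dx = 35 - 36x + 9x^2.
AVC hits its minimum where MC = AVC, at x = 3, giving min AVC = 35 - 18·3 + 3·3^2 = $8.
P = $1 lies below min AVC = $8; no output level covers variable cost.
Best response: produce nothing and absorb the $549 fixed cost.

Shut down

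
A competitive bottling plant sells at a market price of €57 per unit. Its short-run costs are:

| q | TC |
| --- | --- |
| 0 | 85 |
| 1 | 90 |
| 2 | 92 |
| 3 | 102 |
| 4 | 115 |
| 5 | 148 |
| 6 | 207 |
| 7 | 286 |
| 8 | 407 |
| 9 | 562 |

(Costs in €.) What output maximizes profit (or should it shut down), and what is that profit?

q = 5; profit = €137

Tabulate TR − TC: q=0: -85; q=1: -33; q=2: 22; q=3: 69; q=4: 113; q=5: 137; q=6: 135; q=7: 113; q=8: 49; q=9: -49.
Profit is maximized at q = 5. AVC there is 63/5 = €12.60 ≤ P, so producing beats shutting down (which would give -€85).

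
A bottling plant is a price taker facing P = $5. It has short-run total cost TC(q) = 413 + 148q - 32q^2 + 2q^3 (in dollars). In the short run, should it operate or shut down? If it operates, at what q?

Shut down

From TC, MC = TC'(q) = 148 - 64q + 6q^2 and AVC = VC/q = 148 - 32q + 2q^2.
The AVC parabola has its vertex at q = 32/4 = 8, where AVC = 148 - 32·8 + 2·8^2 = $20.
Since P = $5 < min AVC = $20, price fails to cover variable cost at any output.
Shutting down limits the loss to fixed cost, $413.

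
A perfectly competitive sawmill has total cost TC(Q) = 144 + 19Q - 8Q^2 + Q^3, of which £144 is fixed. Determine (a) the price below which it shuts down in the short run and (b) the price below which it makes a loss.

Shutdown price = £3; break-even price = £31

AVC = 19 - 8Q + Q^2; minimized at Q = 4, giving min AVC = £3. That is the shutdown price.
ATC = 144/Q + 19 - 8Q + Q^2. Setting dATC/dQ = −144/Q^2 − 8 + 2Q = 0 gives Q = 6 (since 2·6^3 − 8·6^2 = 144).
min ATC = 144/6 + 19 − 8·6 + 6^2 = £31. That is the break-even price.
Between these two prices the firm operates at a loss; above £31 it earns a profit.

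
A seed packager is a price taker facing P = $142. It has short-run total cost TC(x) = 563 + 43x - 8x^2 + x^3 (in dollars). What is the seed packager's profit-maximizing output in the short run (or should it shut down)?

From TC, MC = TC'(x) = 43 - 16x + 3x^2 and AVC = VC/x = 43 - 8x + x^2.
AVC is minimized where dAVC/dx = -8 + 2x = 0, at x = 4; min AVC = 43 - 8·4 + 4^2 = $27.
Since P = $142 ≥ min AVC = $27, price covers variable cost and the firm should produce.
Set P = MC: 142 = 43 - 16x + 3x^2 → -99 - 16x + 3x^2 = 0. The roots are x = -11/3 and x = 9; the profit-maximizing output is on the rising part of MC, so x* = 9.
Check: AVC at x = 9 is $52 ≤ P, so revenue covers variable cost.
Profit = P·x − TC = 142·9 − 1031 = $247.

Produce at x = 9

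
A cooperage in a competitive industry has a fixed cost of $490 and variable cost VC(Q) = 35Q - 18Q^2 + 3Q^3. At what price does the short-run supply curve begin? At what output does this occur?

Short-run supply begins at min AVC. From VC = 35Q - 18Q^2 + 3Q^3, AVC = 35 - 18Q + 3Q^2.
dAVC/dQ = -18 + 6Q = 0 gives Q = 3. min AVC = 35 - 18·3 + 3·3^2 = 8.
So the shutdown price is $8.

$8 per unit, at Q = 3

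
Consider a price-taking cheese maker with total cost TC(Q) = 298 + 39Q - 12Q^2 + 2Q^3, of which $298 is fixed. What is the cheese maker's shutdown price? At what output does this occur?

The shutdown price is the minimum of AVC. VC = 39Q - 12Q^2 + 2Q^3, so AVC = 39 - 12Q + 2Q^2.
dAVC/dQ = -12 + 4Q = 0 gives Q = 3. min AVC = 39 - 12·3 + 2·3^2 = 21.
So the shutdown price is $21.

$21 per unit, at Q = 3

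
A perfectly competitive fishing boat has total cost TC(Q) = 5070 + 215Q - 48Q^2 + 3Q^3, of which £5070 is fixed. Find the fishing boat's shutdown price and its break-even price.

Shutdown price = £23; break-even price = £488

AVC = 215 - 48Q + 3Q^2; minimized at Q = 8, giving min AVC = £23. That is the shutdown price.
ATC = 5070/Q + 215 - 48Q + 3Q^2. Setting dATC/dQ = −5070/Q^2 − 48 + 6Q = 0 gives Q = 13 (since 6·13^3 − 48·13^2 = 5070).
min ATC = 5070/13 + 215 − 48·13 + 3·13^2 = £488. That is the break-even price.
Between these two prices the firm operates at a loss; above £488 it earns a profit.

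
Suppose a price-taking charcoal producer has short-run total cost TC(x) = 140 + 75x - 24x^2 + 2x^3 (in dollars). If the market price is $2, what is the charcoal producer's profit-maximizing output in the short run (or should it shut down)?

Variable cost is VC = 75x - 24x^2 + 2x^3, so AVC = VC/x = 75 - 24x + 2x^2 and MC = dTC/dx = 75 - 48x + 6x^2.
The AVC parabola has its vertex at x = 24/4 = 6, where AVC = 75 - 24·6 + 2·6^2 = $3.
P = $2 lies below min AVC = $3; no output level covers variable cost.
Shutting down limits the loss to fixed cost, $140.

Shut down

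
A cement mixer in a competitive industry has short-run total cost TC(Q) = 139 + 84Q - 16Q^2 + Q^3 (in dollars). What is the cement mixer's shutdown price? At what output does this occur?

Short-run supply begins at min AVC. From VC = 84Q - 16Q^2 + Q^3, AVC = 84 - 16Q + Q^2.
dAVC/dQ = -16 + 2Q = 0 gives Q = 8. min AVC = 84 - 16·8 + 8^2 = 20.
So the shutdown price is $20.

$20 per unit, at Q = 8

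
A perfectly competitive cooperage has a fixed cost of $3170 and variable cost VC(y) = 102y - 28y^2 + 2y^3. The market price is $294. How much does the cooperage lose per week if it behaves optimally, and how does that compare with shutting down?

AVC = 102 - 28y + 2y^2; min AVC = $4 at y = 7. Since P = $294 ≥ min AVC, the firm produces.
With MC = 102 - 56y + 6y^2, P = MC on the upward-sloping part at y* = 12.
TR = 294·12 = 3528. TC = 3170 + 648 = 3818. Profit = 3528 − 3818 = -$290.
By producing, the firm covers all variable cost plus $2880 of fixed cost; shutting down would lose the full $3170.

Profit = -$290 at y = 12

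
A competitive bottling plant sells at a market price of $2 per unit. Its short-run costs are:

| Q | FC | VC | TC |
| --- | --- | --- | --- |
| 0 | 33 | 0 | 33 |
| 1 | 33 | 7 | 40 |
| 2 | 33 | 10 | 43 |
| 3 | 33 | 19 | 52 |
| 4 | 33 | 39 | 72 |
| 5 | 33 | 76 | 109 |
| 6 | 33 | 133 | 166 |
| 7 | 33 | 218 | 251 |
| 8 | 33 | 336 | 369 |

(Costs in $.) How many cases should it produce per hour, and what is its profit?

Q = 0 (shut down); profit = -$33

Tabulate TR − TC: Q=0: -33; Q=1: -38; Q=2: -39; Q=3: -46; Q=4: -64; Q=5: -99; Q=6: -154; Q=7: -237; Q=8: -353.
Profit is highest at Q = 0. Equivalently, the lowest AVC in the table is 10/2 ≈ $5 at Q = 2, and P = $2 falls below it — price never covers variable cost, so the firm shuts down and loses only its fixed cost.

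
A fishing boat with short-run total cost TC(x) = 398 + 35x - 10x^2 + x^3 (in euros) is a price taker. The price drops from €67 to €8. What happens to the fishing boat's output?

Output falls from 8 to 0 (the firm shuts down)

MC = 35 - 20x + 3x^2; the shutdown threshold is min AVC = €10 (at x = 5).
At P = €67 ≥ min AVC, set P = MC on the rising branch: x = 8.
At P = €8 < min AVC = €10, price no longer covers variable cost at any output, so the firm shuts down: x = 0.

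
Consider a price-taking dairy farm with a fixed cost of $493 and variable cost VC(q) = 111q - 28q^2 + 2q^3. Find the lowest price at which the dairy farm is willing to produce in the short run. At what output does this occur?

$13 per unit, at q = 7

Short-run supply begins at min AVC. From VC = 111q - 28q^2 + 2q^3, AVC = 111 - 28q + 2q^2.
dAVC/dq = -28 + 4q = 0 gives q = 7. min AVC = 111 - 28·7 + 2·7^2 = 13.
So the shutdown price is $13.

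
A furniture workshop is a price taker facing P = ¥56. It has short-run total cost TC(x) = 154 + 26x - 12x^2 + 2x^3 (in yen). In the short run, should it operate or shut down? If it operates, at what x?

Produce at x = 5

Variable cost is VC = 26x - 12x^2 + 2x^3, so AVC = VC/x = 26 - 12x + 2x^2 and MC = dTC/dx = 26 - 24x + 6x^2.
AVC is minimized where dAVC/dx = -12 + 4x = 0, at x = 3; min AVC = 26 - 12·3 + 2·3^2 = ¥8.
Since P = ¥56 ≥ min AVC = ¥8, price covers variable cost and the firm should produce.
P = MC gives -30 - 24x + 6x^2 = 0, with roots -1 and 5. Take the larger (rising MC): x* = 5.
Check: AVC at x = 5 is ¥16 ≤ P, so revenue covers variable cost.
Profit = P·x − TC = 56·5 − 234 = ¥46.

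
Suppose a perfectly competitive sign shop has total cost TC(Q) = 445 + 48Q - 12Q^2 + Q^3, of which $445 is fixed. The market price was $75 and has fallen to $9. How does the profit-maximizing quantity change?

AVC = 48 - 12Q + Q^2, minimized at Q = 6 where min AVC = $12. MC = 48 - 24Q + 3Q^2.
At P = $75 ≥ min AVC, set P = MC on the rising branch: Q = 9.
At P = $9 < min AVC = $12, price no longer covers variable cost at any output, so the firm shuts down: Q = 0.

Output falls from 9 to 0 (the firm shuts down)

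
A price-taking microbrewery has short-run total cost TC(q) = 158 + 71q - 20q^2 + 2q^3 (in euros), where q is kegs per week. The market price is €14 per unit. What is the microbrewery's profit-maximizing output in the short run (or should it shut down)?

Strip out fixed cost: VC = 71q - 20q^2 + 2q^3. Then AVC = 71 - 20q + 2q^2 and MC = 71 - 40q + 6q^2.
The AVC parabola has its vertex at q = 20/4 = 5, where AVC = 71 - 20·5 + 2·5^2 = €21.
Since P = €14 < min AVC = €21, price fails to cover variable cost at any output.
The firm minimizes its loss by shutting down and losing only its fixed cost of €158.

Shut down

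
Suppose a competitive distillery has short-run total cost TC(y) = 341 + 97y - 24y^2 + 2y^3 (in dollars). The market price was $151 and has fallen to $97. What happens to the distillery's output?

MC = 97 - 48y + 6y^2; the shutdown threshold is min AVC = $25 (at y = 6).
At P = $151 ≥ min AVC, set P = MC on the rising branch: y = 9.
At P = $97 ≥ min AVC, set P = MC: y = 8. The firm stays open but cuts output.

Output falls from 9 to 8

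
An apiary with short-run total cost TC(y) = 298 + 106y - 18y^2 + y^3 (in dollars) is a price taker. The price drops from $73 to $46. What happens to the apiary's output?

AVC = 106 - 18y + y^2, minimized at y = 9 where min AVC = $25. MC = 106 - 36y + 3y^2.
At P = $73 ≥ min AVC, set P = MC on the rising branch: y = 11.
At P = $46 ≥ min AVC, set P = MC: y = 10. The firm stays open but cuts output.

Output falls from 11 to 10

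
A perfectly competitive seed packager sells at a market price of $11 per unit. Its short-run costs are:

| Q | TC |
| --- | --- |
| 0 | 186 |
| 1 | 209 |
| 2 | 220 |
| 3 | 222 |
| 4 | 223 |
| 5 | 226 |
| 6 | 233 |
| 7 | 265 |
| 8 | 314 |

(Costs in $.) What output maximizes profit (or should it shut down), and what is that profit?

Compute π = P·Q − TC at each output: Q=0: -186; Q=1: -198; Q=2: -198; Q=3: -189; Q=4: -179; Q=5: -171; Q=6: -167; Q=7: -188; Q=8: -226.
Profit is maximized at Q = 6. AVC there is 47/6 = $7.83 ≤ P, so producing beats shutting down (which would give -$186).

Q = 6; profit = -$167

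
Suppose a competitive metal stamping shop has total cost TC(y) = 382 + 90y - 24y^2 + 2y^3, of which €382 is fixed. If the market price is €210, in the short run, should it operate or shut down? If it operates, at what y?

Variable cost is VC = 90y - 24y^2 + 2y^3, so AVC = VC/y = 90 - 24y + 2y^2 and MC = dTC/dy = 90 - 48y + 6y^2.
AVC is minimized where dAVC/dy = -24 + 4y = 0, at y = 6; min AVC = 90 - 24·6 + 2·6^2 = €18.
Since P = €210 ≥ min AVC = €18, price covers variable cost and the firm should produce.
Set P = MC: 210 = 90 - 48y + 6y^2 → -120 - 48y + 6y^2 = 0. The roots are y = -2 and y = 10; the profit-maximizing output is on the rising part of MC, so y* = 10.
Check: AVC at y = 10 is €50 ≤ P, so revenue covers variable cost.
Profit = P·y − TC = 210·10 − 882 = €1218.

Produce at y = 10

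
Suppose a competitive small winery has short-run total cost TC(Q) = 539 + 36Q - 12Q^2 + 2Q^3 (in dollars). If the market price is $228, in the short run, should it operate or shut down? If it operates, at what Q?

Variable cost is VC = 36Q - 12Q^2 + 2Q^3, so AVC = VC/Q = 36 - 12Q + 2Q^2 and MC = dTC/dQ = 36 - 24Q + 6Q^2.
The AVC parabola has its vertex at Q = 12/4 = 3, where AVC = 36 - 12·3 + 2·3^2 = $18.
P = $228 exceeds min AVC = $18, so the firm stays open.
Solving P = MC: -192 - 24Q + 6Q^2 = 0 ⇒ Q = -4 or 8. On the upward-sloping branch, Q* = 8.
Check: AVC at Q = 8 is $68 ≤ P, so revenue covers variable cost.
Profit = P·Q − TC = 228·8 − 1083 = $741.

Produce at Q = 8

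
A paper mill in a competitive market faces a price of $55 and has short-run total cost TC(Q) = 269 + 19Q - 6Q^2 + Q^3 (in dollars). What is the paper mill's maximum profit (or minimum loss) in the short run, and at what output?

AVC = 19 - 6Q + Q^2 has its minimum $10 at Q = 3; price $55 clears that bar, so the firm operates.
MC = 19 - 12Q + 3Q^2. Setting P = MC and taking the root on the rising branch gives Q* = 6.
TR = 55·6 = 330. TC = 269 + 114 = 383. Profit = 330 − 383 = -$53.
Shutting down would mean losing the fixed cost of $269, so operating at a loss of $53 is better by $216.

Profit = -$53 at Q = 6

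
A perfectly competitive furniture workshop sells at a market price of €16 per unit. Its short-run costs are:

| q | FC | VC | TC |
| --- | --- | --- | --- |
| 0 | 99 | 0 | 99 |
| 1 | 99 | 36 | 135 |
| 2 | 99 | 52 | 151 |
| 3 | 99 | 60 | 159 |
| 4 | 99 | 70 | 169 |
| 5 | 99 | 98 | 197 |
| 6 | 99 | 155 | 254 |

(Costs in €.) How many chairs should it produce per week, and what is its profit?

Compute π = P·q − TC at each output: q=0: -99; q=1: -119; q=2: -119; q=3: -111; q=4: -105; q=5: -117; q=6: -158.
Profit is highest at q = 0. Equivalently, the lowest AVC in the table is 70/4 ≈ €17.50 at q = 4, and P = €16 falls below it — price never covers variable cost, so the firm shuts down and loses only its fixed cost.

q = 0 (shut down); profit = -€99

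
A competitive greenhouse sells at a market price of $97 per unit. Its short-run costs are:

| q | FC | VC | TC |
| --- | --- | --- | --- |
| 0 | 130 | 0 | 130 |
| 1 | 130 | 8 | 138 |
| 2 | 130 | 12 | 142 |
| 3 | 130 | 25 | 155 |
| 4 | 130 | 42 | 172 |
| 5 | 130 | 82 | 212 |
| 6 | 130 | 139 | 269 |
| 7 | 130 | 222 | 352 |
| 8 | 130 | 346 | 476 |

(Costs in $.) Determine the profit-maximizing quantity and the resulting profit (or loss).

q = 7; profit = $327

Tabulate TR − TC: q=0: -130; q=1: -41; q=2: 52; q=3: 136; q=4: 216; q=5: 273; q=6: 313; q=7: 327; q=8: 300.
Profit is maximized at q = 7. AVC there is 222/7 = $31.71 ≤ P, so producing beats shutting down (which would give -$130).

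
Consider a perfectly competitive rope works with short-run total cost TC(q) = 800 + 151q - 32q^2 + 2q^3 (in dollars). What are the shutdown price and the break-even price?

Shutdown price = $23; break-even price = $111

Shutdown price = min AVC. AVC = 151 - 32q + 2q^2, with vertex at q = 8 and minimum $23.
ATC = 800/q + 151 - 32q + 2q^2. Setting dATC/dq = −800/q^2 − 32 + 4q = 0 gives q = 10 (since 4·10^3 − 32·10^2 = 800).
min ATC = 800/10 + 151 − 32·10 + 2·10^2 = $111. That is the break-even price.
For $23 ≤ P < $111 the firm produces at a loss; below $23 it shuts down.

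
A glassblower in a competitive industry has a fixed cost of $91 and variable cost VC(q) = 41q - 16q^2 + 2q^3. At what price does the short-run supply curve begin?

$9 per unit

The shutdown price is the minimum of AVC. VC = 41q - 16q^2 + 2q^3, so AVC = 41 - 16q + 2q^2.
At the minimum of AVC, MC = AVC. MC = 41 - 32q + 6q^2; setting MC = AVC gives 4q^2 - 16q = 0, so q = 4. min AVC = 9.
For P < $9 the firm produces nothing.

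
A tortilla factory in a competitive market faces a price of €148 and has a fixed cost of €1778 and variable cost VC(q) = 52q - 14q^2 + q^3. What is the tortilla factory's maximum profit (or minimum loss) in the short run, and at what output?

AVC = 52 - 14q + q^2; min AVC = €3 at q = 7. Since P = €148 ≥ min AVC, the firm produces.
With MC = 52 - 28q + 3q^2, P = MC on the upward-sloping part at q* = 12.
TR = 148·12 = 1776. TC = 1778 + 336 = 2114. Profit = 1776 − 2114 = -€338.
That loss of €338 beats the €1778 the firm would lose by shutting down; producing recovers €1440 of fixed cost.

Profit = -€338 at q = 12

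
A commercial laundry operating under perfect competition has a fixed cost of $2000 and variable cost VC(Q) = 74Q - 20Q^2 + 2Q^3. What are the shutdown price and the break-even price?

Shutdown price = $24; break-even price = $274

AVC = 74 - 20Q + 2Q^2; minimized at Q = 5, giving min AVC = $24. That is the shutdown price.
ATC = 2000/Q + 74 - 20Q + 2Q^2. Setting dATC/dQ = −2000/Q^2 − 20 + 4Q = 0 gives Q = 10 (since 4·10^3 − 20·10^2 = 2000).
min ATC = 2000/10 + 74 − 20·10 + 2·10^2 = $274. That is the break-even price.
Between these two prices the firm operates at a loss; above $274 it earns a profit.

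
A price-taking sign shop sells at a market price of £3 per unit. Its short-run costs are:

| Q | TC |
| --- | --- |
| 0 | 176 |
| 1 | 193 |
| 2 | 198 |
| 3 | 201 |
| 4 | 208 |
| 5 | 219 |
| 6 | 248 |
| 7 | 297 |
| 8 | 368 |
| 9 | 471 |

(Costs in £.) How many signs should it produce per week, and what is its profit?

Compute π = P·Q − TC at each output: Q=0: -176; Q=1: -190; Q=2: -192; Q=3: -192; Q=4: -196; Q=5: -204; Q=6: -230; Q=7: -276; Q=8: -344; Q=9: -444.
Profit is highest at Q = 0. Equivalently, the lowest AVC in the table is 32/4 ≈ £8 at Q = 4, and P = £3 falls below it — price never covers variable cost, so the firm shuts down and loses only its fixed cost.

Q = 0 (shut down); profit = -£176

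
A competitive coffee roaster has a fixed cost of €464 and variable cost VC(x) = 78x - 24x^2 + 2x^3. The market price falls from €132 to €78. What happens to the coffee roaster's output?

Output falls from 9 to 8

AVC = 78 - 24x + 2x^2, minimized at x = 6 where min AVC = €6. MC = 78 - 48x + 6x^2.
At P = €132 ≥ min AVC, set P = MC on the rising branch: x = 9.
At P = €78 ≥ min AVC, set P = MC: x = 8. The firm stays open but cuts output.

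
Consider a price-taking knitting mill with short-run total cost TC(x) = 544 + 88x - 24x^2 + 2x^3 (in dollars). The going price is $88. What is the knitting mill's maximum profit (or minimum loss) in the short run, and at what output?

Profit = -$32 at x = 8

AVC = 88 - 24x + 2x^2; min AVC = $16 at x = 6. Since P = $88 ≥ min AVC, the firm produces.
With MC = 88 - 48x + 6x^2, P = MC on the upward-sloping part at x* = 8.
TR = 88·8 = 704. TC = 544 + 192 = 736. Profit = 704 − 736 = -$32.
By producing, the firm covers all variable cost plus $512 of fixed cost; shutting down would lose the full $544.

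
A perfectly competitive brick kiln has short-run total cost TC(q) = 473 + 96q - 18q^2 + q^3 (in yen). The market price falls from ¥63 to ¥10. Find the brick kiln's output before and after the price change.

Output falls from 11 to 0 (the firm shuts down)

AVC = 96 - 18q + q^2, minimized at q = 9 where min AVC = ¥15. MC = 96 - 36q + 3q^2.
With P = ¥63 above the shutdown price, P = MC gives q = 11.
At P = ¥10 < min AVC = ¥15, price no longer covers variable cost at any output, so the firm shuts down: q = 0.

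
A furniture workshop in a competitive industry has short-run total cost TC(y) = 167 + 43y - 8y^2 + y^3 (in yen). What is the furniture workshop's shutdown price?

The firm shuts down when price falls below the minimum of average variable cost. AVC = VC/y = 43 - 8y + y^2.
At the minimum of AVC, MC = AVC. MC = 43 - 16y + 3y^2; setting MC = AVC gives 2y^2 - 8y = 0, so y = 4. min AVC = 27.
So the shutdown price is ¥27.

¥27 per unit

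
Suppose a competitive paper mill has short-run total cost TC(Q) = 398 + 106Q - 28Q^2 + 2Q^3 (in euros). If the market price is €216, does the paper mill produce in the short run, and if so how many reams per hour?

Produce at Q = 11

From TC, MC = TC'(Q) = 106 - 56Q + 6Q^2 and AVC = VC/Q = 106 - 28Q + 2Q^2.
AVC is minimized where dAVC/dQ = -28 + 4Q = 0, at Q = 7; min AVC = 106 - 28·7 + 2·7^2 = €8.
Since P = €216 ≥ min AVC = €8, price covers variable cost and the firm should produce.
Set P = MC: 216 = 106 - 56Q + 6Q^2 → -110 - 56Q + 6Q^2 = 0. The roots are Q = -5/3 and Q = 11; the profit-maximizing output is on the rising part of MC, so Q* = 11.
Check: AVC at Q = 11 is €40 ≤ P, so revenue covers variable cost.
Profit = P·Q − TC = 216·11 − 838 = €1538.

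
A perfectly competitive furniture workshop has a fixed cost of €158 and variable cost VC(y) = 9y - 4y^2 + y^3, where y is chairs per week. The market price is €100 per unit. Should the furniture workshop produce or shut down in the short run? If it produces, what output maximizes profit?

Produce at y = 7

Strip out fixed cost: VC = 9y - 4y^2 + y^3. Then AVC = 9 - 4y + y^2 and MC = 9 - 8y + 3y^2.
AVC hits its minimum where MC = AVC, at y = 2, giving min AVC = 9 - 4·2 + 2^2 = €5.
Because €100 ≥ €5, revenue can cover variable cost; the firm operates.
Solving P = MC: -91 - 8y + 3y^2 = 0 ⇒ y = -13/3 or 7. On the upward-sloping branch, y* = 7.
Check: AVC at y = 7 is €30 ≤ P, so revenue covers variable cost.
Profit = P·y − TC = 100·7 − 368 = €332.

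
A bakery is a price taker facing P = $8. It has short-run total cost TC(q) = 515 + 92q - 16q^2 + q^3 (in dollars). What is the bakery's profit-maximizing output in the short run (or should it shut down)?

Shut down

From TC, MC = TC'(q) = 92 - 32q + 3q^2 and AVC = VC/q = 92 - 16q + q^2.
AVC is minimized where dAVC/dq = -16 + 2q = 0, at q = 8; min AVC = 92 - 16·8 + 8^2 = $28.
Since P = $8 < min AVC = $28, price fails to cover variable cost at any output.
Shutting down limits the loss to fixed cost, $515.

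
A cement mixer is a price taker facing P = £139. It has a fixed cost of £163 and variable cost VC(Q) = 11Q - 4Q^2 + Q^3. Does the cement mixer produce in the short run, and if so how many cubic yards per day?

Produce at Q = 8

Variable cost is VC = 11Q - 4Q^2 + Q^3, so AVC = VC/Q = 11 - 4Q + Q^2 and MC = dTC/dQ = 11 - 8Q + 3Q^2.
AVC hits its minimum where MC = AVC, at Q = 2, giving min AVC = 11 - 4·2 + 2^2 = £7.
Because £139 ≥ £7, revenue can cover variable cost; the firm operates.
Set P = MC: 139 = 11 - 8Q + 3Q^2 → -128 - 8Q + 3Q^2 = 0. The roots are Q = -16/3 and Q = 8; the profit-maximizing output is on the rising part of MC, so Q* = 8.
Check: AVC at Q = 8 is £43 ≤ P, so revenue covers variable cost.
Profit = P·Q − TC = 139·8 − 507 = £605.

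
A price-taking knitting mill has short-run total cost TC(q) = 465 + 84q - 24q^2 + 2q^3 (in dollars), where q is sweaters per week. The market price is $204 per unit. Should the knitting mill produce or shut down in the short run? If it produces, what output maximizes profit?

Produce at q = 10

Strip out fixed cost: VC = 84q - 24q^2 + 2q^3. Then AVC = 84 - 24q + 2q^2 and MC = 84 - 48q + 6q^2.
AVC is minimized where dAVC/dq = -24 + 4q = 0, at q = 6; min AVC = 84 - 24·6 + 2·6^2 = $12.
Because $204 ≥ $12, revenue can cover variable cost; the firm operates.
Solving P = MC: -120 - 48q + 6q^2 = 0 ⇒ q = -2 or 10. On the upward-sloping branch, q* = 10.
Check: AVC at q = 10 is $44 ≤ P, so revenue covers variable cost.
Profit = P·q − TC = 204·10 − 905 = $1135.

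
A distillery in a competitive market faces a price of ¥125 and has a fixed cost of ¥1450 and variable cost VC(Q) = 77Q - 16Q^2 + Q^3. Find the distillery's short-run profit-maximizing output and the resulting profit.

Profit = -¥298 at Q = 12

AVC = 77 - 16Q + Q^2 has its minimum ¥13 at Q = 8; price ¥125 clears that bar, so the firm operates.
MC = 77 - 32Q + 3Q^2. Setting P = MC and taking the root on the rising branch gives Q* = 12.
TR = 125·12 = 1500. TC = 1450 + 348 = 1798. Profit = 1500 − 1798 = -¥298.
Shutting down would mean losing the fixed cost of ¥1450, so operating at a loss of ¥298 is better by ¥1152.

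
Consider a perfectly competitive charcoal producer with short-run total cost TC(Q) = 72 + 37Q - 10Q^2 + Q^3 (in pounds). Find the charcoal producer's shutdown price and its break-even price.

Shutdown price = £12; break-even price = £25

AVC = 37 - 10Q + Q^2; minimized at Q = 5, giving min AVC = £12. That is the shutdown price.
ATC = 72/Q + 37 - 10Q + Q^2. Setting dATC/dQ = −72/Q^2 − 10 + 2Q = 0 gives Q = 6 (since 2·6^3 − 10·6^2 = 72).
min ATC = 72/6 + 37 − 10·6 + 6^2 = £25. That is the break-even price.
Between these two prices the firm operates at a loss; above £25 it earns a profit.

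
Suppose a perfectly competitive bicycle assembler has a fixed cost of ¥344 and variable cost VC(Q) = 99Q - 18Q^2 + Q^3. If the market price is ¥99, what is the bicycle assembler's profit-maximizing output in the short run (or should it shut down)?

Produce at Q = 12

Variable cost is VC = 99Q - 18Q^2 + Q^3, so AVC = VC/Q = 99 - 18Q + Q^2 and MC = dTC/dQ = 99 - 36Q + 3Q^2.
AVC hits its minimum where MC = AVC, at Q = 9, giving min AVC = 99 - 18·9 + 9^2 = ¥18.
Since P = ¥99 ≥ min AVC = ¥18, price covers variable cost and the firm should produce.
P = MC gives -36Q + 3Q^2 = 0, with roots 0 and 12. Take the larger (rising MC): Q* = 12.
Check: AVC at Q = 12 is ¥27 ≤ P, so revenue covers variable cost.
Profit = P·Q − TC = 99·12 − 668 = ¥520.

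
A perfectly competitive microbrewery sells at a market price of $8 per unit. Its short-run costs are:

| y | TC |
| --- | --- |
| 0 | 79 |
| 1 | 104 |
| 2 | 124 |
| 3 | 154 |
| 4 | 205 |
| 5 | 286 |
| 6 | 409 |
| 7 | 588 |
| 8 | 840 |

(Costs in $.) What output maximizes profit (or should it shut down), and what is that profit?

Tabulate TR − TC: y=0: -79; y=1: -96; y=2: -108; y=3: -130; y=4: -173; y=5: -246; y=6: -361; y=7: -532; y=8: -776.
Profit is highest at y = 0. Equivalently, the lowest AVC in the table is 45/2 ≈ $22.50 at y = 2, and P = $8 falls below it — price never covers variable cost, so the firm shuts down and loses only its fixed cost.

y = 0 (shut down); profit = -$79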